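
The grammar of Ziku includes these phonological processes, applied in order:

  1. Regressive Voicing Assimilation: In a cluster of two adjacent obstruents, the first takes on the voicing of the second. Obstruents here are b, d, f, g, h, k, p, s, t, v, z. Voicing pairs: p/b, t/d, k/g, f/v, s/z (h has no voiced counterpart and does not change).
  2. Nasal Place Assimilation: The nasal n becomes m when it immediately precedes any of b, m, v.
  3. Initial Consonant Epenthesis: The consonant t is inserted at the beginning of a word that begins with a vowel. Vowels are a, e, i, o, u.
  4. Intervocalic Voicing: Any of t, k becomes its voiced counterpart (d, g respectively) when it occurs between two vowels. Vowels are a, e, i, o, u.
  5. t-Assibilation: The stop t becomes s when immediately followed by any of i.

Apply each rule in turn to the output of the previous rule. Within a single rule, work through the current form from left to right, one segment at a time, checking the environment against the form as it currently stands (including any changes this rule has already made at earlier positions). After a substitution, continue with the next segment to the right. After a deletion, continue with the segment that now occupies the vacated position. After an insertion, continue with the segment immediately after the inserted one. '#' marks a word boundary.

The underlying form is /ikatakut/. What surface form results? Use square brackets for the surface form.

1 Regressive Voicing Assimilation: no change — [ikatakut]
2 Nasal Place Assimilation: no change — [ikatakut]
3 Initial Consonant Epenthesis: [ikatakut] → [tikatakut]
4 Intervocalic Voicing: [tikatakut] → [tigadagut]
5 t-Assibilation: [tigadagut] → [sigadagut]

[sigadagut]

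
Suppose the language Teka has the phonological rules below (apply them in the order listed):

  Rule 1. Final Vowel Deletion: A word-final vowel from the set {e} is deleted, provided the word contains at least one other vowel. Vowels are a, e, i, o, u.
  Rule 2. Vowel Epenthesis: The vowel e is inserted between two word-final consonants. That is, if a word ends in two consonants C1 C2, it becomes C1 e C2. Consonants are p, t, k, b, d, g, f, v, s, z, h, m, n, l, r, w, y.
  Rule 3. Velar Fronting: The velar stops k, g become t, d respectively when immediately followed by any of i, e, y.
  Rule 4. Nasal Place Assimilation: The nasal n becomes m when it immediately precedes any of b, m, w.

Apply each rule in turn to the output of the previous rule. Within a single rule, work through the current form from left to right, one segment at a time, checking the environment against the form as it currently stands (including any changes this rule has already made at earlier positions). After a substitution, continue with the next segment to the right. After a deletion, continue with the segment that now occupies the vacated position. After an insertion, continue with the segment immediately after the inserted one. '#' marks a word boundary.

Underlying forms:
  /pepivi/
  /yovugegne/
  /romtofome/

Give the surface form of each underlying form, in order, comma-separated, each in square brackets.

/pepivi/:
  Rule 1 Final Vowel Deletion: no change — [pepivi]
  Rule 2 Vowel Epenthesis: no change — [pepivi]
  Rule 3 Velar Fronting: no change — [pepivi]
  Rule 4 Nasal Place Assimilation: no change — [pepivi]
/yovugegne/:
  Rule 1 Final Vowel Deletion: [yovugegne] → [yovugegn]
  Rule 2 Vowel Epenthesis: [yovugegn] → [yovugegen]
  Rule 3 Velar Fronting: [yovugegen] → [yovudeden]
  Rule 4 Nasal Place Assimilation: no change — [yovudeden]
/romtofome/:
  Rule 1 Final Vowel Deletion: [romtofome] → [romtofom]
  Rule 2 Vowel Epenthesis: no change — [romtofom]
  Rule 3 Velar Fronting: no change — [romtofom]
  Rule 4 Nasal Place Assimilation: no change — [romtofom]

[pepivi], [yovudeden], [romtofom]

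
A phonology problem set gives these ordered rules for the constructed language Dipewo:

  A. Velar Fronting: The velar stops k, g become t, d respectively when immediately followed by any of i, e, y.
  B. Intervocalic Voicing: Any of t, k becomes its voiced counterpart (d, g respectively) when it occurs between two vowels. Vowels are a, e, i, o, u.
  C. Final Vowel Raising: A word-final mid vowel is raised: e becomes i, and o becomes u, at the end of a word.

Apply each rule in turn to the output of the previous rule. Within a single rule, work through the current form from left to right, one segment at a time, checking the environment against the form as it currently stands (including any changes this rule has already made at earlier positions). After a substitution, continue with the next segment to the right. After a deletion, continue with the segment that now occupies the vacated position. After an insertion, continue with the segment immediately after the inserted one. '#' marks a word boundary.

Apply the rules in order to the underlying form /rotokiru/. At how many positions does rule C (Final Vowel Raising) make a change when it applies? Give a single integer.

A Velar Fronting: [rotokiru] → [rototiru]
B Intervocalic Voicing: [rototiru] → [rododiru]
C Final Vowel Raising: no change — [rododiru]
Rule C changed 0 position(s).

0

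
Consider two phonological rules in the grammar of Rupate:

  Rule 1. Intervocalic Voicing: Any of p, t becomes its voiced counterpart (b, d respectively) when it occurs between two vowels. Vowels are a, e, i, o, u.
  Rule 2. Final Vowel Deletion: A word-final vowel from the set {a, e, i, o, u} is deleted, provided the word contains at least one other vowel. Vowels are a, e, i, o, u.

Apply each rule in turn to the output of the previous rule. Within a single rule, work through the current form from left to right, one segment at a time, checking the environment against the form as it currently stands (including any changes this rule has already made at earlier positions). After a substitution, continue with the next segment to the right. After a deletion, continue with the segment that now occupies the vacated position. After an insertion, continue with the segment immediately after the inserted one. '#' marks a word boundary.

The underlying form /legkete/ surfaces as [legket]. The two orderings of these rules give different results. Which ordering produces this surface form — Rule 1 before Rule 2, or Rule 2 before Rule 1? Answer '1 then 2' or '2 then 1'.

Order 1 then 2:
  1 Intervocalic Voicing: [legkete] → [legkede]
  2 Final Vowel Deletion: [legkede] → [legked]
  result: [legked]
Order 2 then 1:
  2 Final Vowel Deletion: [legkete] → [legket]
  1 Intervocalic Voicing: no change — [legket]
  result: [legket]

2 then 1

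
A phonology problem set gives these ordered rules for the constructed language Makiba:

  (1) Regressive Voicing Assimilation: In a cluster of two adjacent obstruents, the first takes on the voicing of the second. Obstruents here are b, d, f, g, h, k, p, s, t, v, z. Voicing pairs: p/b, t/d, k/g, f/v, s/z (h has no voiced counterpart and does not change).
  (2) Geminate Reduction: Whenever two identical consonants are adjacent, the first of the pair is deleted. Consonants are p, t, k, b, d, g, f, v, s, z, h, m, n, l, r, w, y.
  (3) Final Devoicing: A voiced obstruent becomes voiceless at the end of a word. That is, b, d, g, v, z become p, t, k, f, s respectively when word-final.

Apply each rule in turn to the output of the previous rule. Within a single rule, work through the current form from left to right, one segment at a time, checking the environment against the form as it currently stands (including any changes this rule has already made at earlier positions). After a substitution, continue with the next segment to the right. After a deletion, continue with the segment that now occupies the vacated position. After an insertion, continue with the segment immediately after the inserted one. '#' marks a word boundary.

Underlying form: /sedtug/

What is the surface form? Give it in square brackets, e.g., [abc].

[setuk]

(1) Regressive Voicing Assimilation: [sedtug] → [settug]
(2) Geminate Reduction: [settug] → [setug]
(3) Final Devoicing: [setug] → [setuk]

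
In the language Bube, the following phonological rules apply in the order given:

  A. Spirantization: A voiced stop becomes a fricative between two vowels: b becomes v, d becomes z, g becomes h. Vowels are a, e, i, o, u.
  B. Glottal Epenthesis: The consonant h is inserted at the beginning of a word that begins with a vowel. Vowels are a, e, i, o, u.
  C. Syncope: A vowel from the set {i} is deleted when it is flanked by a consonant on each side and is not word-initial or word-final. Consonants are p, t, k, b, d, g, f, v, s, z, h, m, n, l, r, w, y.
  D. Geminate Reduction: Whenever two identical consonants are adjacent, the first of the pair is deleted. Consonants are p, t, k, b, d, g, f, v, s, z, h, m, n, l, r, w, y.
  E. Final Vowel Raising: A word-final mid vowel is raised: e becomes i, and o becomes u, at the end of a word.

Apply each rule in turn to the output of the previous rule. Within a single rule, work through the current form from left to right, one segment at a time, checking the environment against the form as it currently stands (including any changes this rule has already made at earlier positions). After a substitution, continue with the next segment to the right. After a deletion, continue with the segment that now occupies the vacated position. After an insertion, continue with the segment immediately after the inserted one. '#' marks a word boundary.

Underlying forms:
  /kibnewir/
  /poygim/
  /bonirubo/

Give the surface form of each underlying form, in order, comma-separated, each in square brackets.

/kibnewir/:
  A Spirantization: no change — [kibnewir]
  B Glottal Epenthesis: no change — [kibnewir]
  C Syncope: [kibnewir] → [kbnewr]
  D Geminate Reduction: no change — [kbnewr]
  E Final Vowel Raising: no change — [kbnewr]
/poygim/:
  A Spirantization: no change — [poygim]
  B Glottal Epenthesis: no change — [poygim]
  C Syncope: [poygim] → [poygm]
  D Geminate Reduction: no change — [poygm]
  E Final Vowel Raising: no change — [poygm]
/bonirubo/:
  A Spirantization: [bonirubo] → [boniruvo]
  B Glottal Epenthesis: no change — [boniruvo]
  C Syncope: [boniruvo] → [bonruvo]
  D Geminate Reduction: no change — [bonruvo]
  E Final Vowel Raising: [bonruvo] → [bonruvu]

[kbnewr], [poygm], [bonruvu]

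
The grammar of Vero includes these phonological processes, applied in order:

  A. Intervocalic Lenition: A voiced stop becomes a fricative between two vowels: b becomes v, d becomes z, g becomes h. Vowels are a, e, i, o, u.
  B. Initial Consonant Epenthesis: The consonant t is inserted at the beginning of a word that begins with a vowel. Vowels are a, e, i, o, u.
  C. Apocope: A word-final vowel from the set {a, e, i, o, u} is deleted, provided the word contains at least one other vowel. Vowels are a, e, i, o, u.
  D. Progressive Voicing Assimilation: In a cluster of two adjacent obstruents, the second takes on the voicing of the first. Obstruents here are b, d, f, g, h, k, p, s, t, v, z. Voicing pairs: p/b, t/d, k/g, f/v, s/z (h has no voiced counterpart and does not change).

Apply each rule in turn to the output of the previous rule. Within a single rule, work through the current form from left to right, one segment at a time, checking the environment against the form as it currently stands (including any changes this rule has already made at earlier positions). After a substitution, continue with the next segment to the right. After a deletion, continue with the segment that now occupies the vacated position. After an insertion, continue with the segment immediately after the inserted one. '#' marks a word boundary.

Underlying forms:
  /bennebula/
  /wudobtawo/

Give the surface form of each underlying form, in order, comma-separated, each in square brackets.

/bennebula/:
  A Intervocalic Lenition: [bennebula] → [bennevula]
  B Initial Consonant Epenthesis: no change — [bennevula]
  C Apocope: [bennevula] → [bennevul]
  D Progressive Voicing Assimilation: no change — [bennevul]
/wudobtawo/:
  A Intervocalic Lenition: [wudobtawo] → [wuzobtawo]
  B Initial Consonant Epenthesis: no change — [wuzobtawo]
  C Apocope: [wuzobtawo] → [wuzobtaw]
  D Progressive Voicing Assimilation: [wuzobtaw] → [wuzobdaw]

[bennevul], [wuzobdaw]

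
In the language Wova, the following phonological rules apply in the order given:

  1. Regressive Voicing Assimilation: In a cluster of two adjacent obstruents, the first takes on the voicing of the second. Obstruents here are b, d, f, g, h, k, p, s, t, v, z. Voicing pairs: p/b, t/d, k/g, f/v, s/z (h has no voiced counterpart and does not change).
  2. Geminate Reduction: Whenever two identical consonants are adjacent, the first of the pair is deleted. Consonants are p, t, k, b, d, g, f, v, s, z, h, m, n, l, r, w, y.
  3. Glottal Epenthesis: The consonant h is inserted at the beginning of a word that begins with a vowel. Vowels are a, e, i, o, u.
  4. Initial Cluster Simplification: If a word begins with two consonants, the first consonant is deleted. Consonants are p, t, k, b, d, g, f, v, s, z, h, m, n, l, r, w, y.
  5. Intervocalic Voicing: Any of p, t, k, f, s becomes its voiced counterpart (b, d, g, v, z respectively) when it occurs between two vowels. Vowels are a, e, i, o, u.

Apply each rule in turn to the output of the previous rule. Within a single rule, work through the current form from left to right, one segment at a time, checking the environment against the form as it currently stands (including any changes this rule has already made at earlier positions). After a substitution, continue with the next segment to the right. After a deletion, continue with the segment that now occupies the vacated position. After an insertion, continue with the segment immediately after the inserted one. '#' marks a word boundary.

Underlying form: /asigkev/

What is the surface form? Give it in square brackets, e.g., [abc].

1 Regressive Voicing Assimilation: [asigkev] → [asikkev]
2 Geminate Reduction: [asikkev] → [asikev]
3 Glottal Epenthesis: [asikev] → [hasikev]
4 Initial Cluster Simplification: no change — [hasikev]
5 Intervocalic Voicing: [hasikev] → [hazigev]

[hazigev]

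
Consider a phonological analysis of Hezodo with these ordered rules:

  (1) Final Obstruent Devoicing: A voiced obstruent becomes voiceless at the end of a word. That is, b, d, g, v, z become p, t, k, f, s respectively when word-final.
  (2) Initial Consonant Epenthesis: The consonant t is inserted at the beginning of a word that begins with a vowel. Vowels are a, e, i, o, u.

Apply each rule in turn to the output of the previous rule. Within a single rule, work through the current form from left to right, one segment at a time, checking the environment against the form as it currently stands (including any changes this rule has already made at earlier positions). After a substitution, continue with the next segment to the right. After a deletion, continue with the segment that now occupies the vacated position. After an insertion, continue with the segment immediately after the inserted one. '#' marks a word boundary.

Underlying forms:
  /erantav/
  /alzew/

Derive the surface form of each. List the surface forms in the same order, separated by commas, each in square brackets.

/erantav/:
  (1) Final Obstruent Devoicing: [erantav] → [erantaf]
  (2) Initial Consonant Epenthesis: [erantaf] → [terantaf]
/alzew/:
  (1) Final Obstruent Devoicing: no change — [alzew]
  (2) Initial Consonant Epenthesis: [alzew] → [talzew]

[terantaf], [talzew]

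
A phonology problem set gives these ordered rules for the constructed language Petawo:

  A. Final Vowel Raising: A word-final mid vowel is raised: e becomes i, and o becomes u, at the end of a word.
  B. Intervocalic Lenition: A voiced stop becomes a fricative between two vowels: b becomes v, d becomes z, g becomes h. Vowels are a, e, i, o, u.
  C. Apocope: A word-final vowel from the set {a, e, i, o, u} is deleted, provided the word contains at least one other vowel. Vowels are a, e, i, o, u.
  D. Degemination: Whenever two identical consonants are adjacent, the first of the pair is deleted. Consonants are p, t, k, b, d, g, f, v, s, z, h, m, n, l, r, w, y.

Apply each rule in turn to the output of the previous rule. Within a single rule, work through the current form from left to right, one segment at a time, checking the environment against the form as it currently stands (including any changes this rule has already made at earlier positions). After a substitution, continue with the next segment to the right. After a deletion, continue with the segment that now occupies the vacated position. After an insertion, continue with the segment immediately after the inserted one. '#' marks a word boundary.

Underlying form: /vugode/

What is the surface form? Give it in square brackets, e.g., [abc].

[vuhoz]

A Final Vowel Raising: [vugode] → [vugodi]
B Intervocalic Lenition: [vugodi] → [vuhozi]
C Apocope: [vuhozi] → [vuhoz]
D Degemination: no change — [vuhoz]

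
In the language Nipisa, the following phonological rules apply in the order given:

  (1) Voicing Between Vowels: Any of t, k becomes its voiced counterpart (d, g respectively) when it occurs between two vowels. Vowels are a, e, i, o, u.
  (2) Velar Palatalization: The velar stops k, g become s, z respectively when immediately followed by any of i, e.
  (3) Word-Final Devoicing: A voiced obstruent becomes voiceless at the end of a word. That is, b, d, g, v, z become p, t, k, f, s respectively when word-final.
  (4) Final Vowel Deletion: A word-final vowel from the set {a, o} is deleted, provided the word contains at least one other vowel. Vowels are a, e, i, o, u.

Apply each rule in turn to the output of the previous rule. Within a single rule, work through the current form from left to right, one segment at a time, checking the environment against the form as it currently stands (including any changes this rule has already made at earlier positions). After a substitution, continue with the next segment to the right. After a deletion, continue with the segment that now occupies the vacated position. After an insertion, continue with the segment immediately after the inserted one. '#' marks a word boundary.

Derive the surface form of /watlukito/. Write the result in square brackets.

(1) Voicing Between Vowels: [watlukito] → [watlugido]
(2) Velar Palatalization: [watlugido] → [watluzido]
(3) Word-Final Devoicing: no change — [watluzido]
(4) Final Vowel Deletion: [watluzido] → [watluzid]

[watluzid]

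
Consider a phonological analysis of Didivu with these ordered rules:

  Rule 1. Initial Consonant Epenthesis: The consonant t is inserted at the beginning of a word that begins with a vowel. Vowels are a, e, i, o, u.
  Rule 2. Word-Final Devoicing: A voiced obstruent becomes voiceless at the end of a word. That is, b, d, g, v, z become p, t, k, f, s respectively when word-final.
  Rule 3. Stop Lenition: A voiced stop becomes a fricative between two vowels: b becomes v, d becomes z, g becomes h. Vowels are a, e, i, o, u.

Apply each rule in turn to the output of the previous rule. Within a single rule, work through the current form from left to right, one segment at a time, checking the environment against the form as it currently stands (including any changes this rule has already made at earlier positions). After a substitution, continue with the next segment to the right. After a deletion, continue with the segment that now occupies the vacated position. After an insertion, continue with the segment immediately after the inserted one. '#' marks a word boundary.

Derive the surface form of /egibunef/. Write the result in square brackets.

[tehivunef]

Rule 1 Initial Consonant Epenthesis: [egibunef] → [tegibunef]
Rule 2 Word-Final Devoicing: no change — [tegibunef]
Rule 3 Stop Lenition: [tegibunef] → [tehivunef]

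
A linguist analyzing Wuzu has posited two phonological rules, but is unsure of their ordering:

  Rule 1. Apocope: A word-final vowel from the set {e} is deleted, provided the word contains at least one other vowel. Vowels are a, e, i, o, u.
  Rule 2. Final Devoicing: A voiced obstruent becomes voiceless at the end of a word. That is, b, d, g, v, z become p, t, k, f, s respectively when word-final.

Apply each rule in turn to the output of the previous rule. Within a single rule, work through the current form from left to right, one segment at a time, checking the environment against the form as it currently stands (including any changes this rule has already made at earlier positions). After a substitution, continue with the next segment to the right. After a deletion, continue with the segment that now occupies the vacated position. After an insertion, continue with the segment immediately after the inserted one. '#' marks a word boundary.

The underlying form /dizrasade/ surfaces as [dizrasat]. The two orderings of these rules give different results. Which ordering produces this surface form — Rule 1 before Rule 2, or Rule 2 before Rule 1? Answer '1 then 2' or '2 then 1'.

Order 1 then 2:
  1 Apocope: [dizrasade] → [dizrasad]
  2 Final Devoicing: [dizrasad] → [dizrasat]
  result: [dizrasat]
Order 2 then 1:
  2 Final Devoicing: no change — [dizrasade]
  1 Apocope: [dizrasade] → [dizrasad]
  result: [dizrasad]

1 then 2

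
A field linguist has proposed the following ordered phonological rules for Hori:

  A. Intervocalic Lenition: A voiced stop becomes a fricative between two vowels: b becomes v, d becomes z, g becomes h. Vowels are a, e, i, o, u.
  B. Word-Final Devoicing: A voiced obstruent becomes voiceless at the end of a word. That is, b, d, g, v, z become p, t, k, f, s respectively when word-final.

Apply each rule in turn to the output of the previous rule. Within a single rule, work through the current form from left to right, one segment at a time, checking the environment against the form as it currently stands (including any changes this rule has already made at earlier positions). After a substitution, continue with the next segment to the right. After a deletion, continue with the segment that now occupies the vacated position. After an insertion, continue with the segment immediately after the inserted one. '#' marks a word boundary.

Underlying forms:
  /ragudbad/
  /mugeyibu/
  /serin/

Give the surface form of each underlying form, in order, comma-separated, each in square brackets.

[rahudbat], [muheyivu], [serin]

/ragudbad/:
  A Intervocalic Lenition: [ragudbad] → [rahudbad]
  B Word-Final Devoicing: [rahudbad] → [rahudbat]
/mugeyibu/:
  A Intervocalic Lenition: [mugeyibu] → [muheyivu]
  B Word-Final Devoicing: no change — [muheyivu]
/serin/:
  A Intervocalic Lenition: no change — [serin]
  B Word-Final Devoicing: no change — [serin]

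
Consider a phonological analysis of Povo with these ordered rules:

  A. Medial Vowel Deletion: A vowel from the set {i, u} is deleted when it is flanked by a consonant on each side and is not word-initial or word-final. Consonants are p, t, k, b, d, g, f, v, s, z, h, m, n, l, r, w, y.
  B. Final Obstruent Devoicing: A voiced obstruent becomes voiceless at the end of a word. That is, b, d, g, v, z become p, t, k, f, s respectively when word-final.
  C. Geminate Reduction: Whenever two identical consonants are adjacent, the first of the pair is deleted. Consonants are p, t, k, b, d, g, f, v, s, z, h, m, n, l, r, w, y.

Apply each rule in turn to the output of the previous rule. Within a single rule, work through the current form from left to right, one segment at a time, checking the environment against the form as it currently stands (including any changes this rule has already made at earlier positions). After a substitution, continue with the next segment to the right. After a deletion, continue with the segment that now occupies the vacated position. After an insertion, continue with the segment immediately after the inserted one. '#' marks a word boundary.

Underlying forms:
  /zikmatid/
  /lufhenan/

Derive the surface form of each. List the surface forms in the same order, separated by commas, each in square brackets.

/zikmatid/:
  A Medial Vowel Deletion: [zikmatid] → [zkmatd]
  B Final Obstruent Devoicing: [zkmatd] → [zkmatt]
  C Geminate Reduction: [zkmatt] → [zkmat]
/lufhenan/:
  A Medial Vowel Deletion: [lufhenan] → [lfhenan]
  B Final Obstruent Devoicing: no change — [lfhenan]
  C Geminate Reduction: no change — [lfhenan]

[zkmat], [lfhenan]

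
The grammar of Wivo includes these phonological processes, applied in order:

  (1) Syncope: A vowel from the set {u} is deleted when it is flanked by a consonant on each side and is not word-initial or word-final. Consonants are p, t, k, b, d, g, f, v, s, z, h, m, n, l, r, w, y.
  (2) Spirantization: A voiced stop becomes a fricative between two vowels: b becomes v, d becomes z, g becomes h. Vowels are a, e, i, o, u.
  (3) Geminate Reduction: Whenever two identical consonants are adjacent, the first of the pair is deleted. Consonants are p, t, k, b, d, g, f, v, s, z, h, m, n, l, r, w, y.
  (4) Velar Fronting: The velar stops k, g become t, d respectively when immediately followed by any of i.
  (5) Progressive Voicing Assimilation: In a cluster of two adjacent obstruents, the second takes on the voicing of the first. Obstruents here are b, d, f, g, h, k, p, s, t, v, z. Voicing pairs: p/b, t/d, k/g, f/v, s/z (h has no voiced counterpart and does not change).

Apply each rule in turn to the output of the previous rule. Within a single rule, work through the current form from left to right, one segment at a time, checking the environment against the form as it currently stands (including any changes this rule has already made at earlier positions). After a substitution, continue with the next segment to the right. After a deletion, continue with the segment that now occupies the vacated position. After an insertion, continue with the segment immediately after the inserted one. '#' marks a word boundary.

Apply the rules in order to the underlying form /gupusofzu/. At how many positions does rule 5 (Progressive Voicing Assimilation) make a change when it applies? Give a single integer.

3

(1) Syncope: [gupusofzu] → [gpsofzu]
(2) Spirantization: no change — [gpsofzu]
(3) Geminate Reduction: no change — [gpsofzu]
(4) Velar Fronting: no change — [gpsofzu]
(5) Progressive Voicing Assimilation: [gpsofzu] → [gbzofsu]
Rule 5 changed 3 position(s).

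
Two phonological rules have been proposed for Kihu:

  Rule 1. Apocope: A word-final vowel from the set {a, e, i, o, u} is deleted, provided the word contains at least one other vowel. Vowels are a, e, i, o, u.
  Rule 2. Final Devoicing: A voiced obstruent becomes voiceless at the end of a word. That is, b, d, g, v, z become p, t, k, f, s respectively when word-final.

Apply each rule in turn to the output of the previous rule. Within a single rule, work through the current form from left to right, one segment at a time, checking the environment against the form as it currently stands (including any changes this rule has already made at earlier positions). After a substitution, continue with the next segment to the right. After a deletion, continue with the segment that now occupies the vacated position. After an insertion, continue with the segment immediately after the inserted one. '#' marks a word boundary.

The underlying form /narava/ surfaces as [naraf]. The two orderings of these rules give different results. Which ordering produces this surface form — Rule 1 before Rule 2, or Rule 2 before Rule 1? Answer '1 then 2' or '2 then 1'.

Order 1 then 2:
  1 Apocope: [narava] → [narav]
  2 Final Devoicing: [narav] → [naraf]
  result: [naraf]
Order 2 then 1:
  2 Final Devoicing: no change — [narava]
  1 Apocope: [narava] → [narav]
  result: [narav]

1 then 2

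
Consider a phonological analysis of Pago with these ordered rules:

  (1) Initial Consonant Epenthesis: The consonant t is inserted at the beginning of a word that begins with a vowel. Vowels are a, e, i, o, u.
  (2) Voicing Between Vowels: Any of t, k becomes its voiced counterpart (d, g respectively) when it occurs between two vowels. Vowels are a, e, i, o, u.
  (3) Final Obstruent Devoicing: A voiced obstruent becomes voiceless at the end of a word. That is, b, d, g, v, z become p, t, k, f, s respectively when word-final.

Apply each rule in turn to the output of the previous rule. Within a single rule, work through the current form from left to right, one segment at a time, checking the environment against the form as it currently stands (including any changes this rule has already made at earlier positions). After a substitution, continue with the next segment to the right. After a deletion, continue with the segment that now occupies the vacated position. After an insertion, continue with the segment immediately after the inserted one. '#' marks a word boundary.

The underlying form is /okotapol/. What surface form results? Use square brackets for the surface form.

[togodapol]

(1) Initial Consonant Epenthesis: [okotapol] → [tokotapol]
(2) Voicing Between Vowels: [tokotapol] → [togodapol]
(3) Final Obstruent Devoicing: no change — [togodapol]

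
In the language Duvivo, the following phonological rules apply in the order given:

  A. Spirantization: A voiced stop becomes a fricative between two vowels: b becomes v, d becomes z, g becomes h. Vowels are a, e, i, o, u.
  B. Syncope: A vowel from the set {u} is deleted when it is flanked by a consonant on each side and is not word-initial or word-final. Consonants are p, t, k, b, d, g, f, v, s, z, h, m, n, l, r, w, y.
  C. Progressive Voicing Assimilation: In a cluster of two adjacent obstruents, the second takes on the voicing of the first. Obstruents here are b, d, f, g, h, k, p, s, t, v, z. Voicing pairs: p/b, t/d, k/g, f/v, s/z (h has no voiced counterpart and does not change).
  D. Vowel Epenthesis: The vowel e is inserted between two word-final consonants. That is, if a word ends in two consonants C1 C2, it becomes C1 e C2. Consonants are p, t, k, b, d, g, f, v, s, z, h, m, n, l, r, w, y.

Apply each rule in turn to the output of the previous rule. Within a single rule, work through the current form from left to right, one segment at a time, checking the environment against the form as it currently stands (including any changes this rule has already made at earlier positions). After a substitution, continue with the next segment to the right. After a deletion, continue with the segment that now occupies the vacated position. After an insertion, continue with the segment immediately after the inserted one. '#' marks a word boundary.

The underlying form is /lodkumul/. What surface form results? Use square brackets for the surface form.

A Spirantization: no change — [lodkumul]
B Syncope: [lodkumul] → [lodkml]
C Progressive Voicing Assimilation: [lodkml] → [lodgml]
D Vowel Epenthesis: [lodgml] → [lodgmel]

[lodgmel]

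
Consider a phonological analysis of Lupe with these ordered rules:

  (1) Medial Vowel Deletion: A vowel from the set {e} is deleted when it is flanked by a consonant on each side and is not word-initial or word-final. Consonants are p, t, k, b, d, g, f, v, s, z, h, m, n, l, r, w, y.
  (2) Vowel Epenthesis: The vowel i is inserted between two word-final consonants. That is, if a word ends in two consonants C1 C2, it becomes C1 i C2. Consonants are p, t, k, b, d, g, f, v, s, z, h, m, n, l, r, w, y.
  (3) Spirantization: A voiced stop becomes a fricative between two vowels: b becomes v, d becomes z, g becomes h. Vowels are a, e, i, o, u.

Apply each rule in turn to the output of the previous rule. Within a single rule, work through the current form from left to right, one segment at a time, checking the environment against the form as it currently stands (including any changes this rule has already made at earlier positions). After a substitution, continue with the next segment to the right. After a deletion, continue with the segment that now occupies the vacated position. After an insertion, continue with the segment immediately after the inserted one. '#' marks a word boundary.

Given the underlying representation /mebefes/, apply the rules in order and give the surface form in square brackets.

(1) Medial Vowel Deletion: [mebefes] → [mbfs]
(2) Vowel Epenthesis: [mbfs] → [mbfis]
(3) Spirantization: no change — [mbfis]

[mbfis]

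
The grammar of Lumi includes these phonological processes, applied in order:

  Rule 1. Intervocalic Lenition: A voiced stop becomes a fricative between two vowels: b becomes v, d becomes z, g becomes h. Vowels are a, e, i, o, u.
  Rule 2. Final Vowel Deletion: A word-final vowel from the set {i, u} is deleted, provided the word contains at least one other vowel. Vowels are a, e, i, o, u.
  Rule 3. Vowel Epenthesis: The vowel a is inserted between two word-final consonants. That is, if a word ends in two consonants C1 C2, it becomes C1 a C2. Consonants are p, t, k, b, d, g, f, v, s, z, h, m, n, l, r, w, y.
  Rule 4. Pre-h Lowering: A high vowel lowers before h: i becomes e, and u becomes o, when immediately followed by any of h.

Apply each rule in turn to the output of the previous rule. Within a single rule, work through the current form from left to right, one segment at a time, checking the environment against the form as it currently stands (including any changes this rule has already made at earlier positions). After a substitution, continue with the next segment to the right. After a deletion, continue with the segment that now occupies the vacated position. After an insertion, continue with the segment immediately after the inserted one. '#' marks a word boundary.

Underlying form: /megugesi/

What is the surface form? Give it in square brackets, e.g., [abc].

[mehohes]

Rule 1 Intervocalic Lenition: [megugesi] → [mehuhesi]
Rule 2 Final Vowel Deletion: [mehuhesi] → [mehuhes]
Rule 3 Vowel Epenthesis: no change — [mehuhes]
Rule 4 Pre-h Lowering: [mehuhes] → [mehohes]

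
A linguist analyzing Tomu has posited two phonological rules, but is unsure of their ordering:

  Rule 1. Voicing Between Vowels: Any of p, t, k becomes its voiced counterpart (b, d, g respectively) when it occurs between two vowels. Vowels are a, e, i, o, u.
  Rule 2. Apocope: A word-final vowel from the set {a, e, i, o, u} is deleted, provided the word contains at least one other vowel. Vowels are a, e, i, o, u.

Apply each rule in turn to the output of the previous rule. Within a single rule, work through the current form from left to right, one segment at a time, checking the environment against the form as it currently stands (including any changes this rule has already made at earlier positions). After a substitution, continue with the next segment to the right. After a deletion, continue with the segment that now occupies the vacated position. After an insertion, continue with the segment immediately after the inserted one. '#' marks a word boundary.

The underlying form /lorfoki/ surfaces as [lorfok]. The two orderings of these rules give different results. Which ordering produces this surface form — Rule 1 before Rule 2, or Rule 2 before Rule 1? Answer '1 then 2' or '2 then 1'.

2 then 1

Order 1 then 2:
  1 Voicing Between Vowels: [lorfoki] → [lorfogi]
  2 Apocope: [lorfogi] → [lorfog]
  result: [lorfog]
Order 2 then 1:
  2 Apocope: [lorfoki] → [lorfok]
  1 Voicing Between Vowels: no change — [lorfok]
  result: [lorfok]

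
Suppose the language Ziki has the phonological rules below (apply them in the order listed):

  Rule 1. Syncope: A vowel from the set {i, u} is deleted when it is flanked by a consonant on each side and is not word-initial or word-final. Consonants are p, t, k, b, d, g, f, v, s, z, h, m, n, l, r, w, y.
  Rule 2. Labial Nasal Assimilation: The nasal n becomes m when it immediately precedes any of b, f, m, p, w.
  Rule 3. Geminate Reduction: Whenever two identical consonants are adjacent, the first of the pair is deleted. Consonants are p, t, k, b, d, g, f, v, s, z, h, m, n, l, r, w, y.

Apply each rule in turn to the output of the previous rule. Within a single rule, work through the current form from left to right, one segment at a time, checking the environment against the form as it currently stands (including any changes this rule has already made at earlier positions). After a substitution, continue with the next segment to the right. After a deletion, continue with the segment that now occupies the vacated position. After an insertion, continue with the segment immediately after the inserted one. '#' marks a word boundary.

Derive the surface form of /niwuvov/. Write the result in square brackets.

[mwvov]

Rule 1 Syncope: [niwuvov] → [nwvov]
Rule 2 Labial Nasal Assimilation: [nwvov] → [mwvov]
Rule 3 Geminate Reduction: no change — [mwvov]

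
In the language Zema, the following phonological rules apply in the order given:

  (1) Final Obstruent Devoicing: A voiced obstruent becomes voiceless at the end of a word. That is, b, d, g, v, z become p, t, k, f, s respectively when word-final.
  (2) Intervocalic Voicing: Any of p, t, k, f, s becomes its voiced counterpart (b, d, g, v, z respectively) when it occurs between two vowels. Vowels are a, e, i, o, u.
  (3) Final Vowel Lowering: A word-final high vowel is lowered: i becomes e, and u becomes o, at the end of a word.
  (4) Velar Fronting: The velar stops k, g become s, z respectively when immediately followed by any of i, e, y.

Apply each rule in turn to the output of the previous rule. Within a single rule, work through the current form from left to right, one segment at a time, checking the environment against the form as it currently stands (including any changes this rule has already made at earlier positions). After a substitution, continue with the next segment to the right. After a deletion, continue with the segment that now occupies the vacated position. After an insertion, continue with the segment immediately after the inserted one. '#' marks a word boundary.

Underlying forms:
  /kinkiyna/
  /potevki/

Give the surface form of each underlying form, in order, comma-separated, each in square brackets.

[sinsiyna], [podevse]

/kinkiyna/:
  (1) Final Obstruent Devoicing: no change — [kinkiyna]
  (2) Intervocalic Voicing: no change — [kinkiyna]
  (3) Final Vowel Lowering: no change — [kinkiyna]
  (4) Velar Fronting: [kinkiyna] → [sinsiyna]
/potevki/:
  (1) Final Obstruent Devoicing: no change — [potevki]
  (2) Intervocalic Voicing: [potevki] → [podevki]
  (3) Final Vowel Lowering: [podevki] → [podevke]
  (4) Velar Fronting: [podevke] → [podevse]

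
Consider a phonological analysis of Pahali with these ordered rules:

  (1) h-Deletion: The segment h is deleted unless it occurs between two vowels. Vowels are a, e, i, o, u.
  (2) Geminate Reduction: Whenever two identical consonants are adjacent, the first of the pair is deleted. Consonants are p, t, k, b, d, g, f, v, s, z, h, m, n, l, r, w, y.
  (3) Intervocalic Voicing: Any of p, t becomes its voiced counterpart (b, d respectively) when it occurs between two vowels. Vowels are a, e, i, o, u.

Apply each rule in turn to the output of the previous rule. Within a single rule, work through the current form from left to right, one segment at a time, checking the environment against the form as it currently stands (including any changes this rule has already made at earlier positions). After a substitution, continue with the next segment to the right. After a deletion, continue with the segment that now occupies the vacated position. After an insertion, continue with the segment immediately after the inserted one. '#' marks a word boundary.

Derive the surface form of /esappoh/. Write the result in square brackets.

(1) h-Deletion: [esappoh] → [esappo]
(2) Geminate Reduction: [esappo] → [esapo]
(3) Intervocalic Voicing: [esapo] → [esabo]

[esabo]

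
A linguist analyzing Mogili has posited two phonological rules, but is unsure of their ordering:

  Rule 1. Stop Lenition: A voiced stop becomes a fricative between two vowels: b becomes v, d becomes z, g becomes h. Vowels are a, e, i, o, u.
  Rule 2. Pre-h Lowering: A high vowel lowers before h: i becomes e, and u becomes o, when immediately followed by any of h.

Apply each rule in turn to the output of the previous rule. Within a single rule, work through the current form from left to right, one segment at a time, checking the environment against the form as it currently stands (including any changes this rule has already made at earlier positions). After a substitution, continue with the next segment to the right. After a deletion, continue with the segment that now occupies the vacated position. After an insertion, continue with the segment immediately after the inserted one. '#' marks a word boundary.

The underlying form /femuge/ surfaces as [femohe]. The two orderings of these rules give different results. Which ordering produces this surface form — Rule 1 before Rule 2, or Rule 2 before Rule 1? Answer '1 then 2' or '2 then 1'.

Order 1 then 2:
  1 Stop Lenition: [femuge] → [femuhe]
  2 Pre-h Lowering: [femuhe] → [femohe]
  result: [femohe]
Order 2 then 1:
  2 Pre-h Lowering: no change — [femuge]
  1 Stop Lenition: [femuge] → [femuhe]
  result: [femuhe]

1 then 2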